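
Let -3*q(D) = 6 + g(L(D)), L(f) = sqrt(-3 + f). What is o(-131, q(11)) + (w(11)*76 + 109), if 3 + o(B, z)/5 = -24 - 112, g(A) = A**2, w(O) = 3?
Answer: -358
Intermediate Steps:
q(D) = -1 - D/3 (q(D) = -(6 + (sqrt(-3 + D))**2)/3 = -(6 + (-3 + D))/3 = -(3 + D)/3 = -1 - D/3)
o(B, z) = -695 (o(B, z) = -15 + 5*(-24 - 112) = -15 + 5*(-136) = -15 - 680 = -695)
o(-131, q(11)) + (w(11)*76 + 109) = -695 + (3*76 + 109) = -695 + (228 + 109) = -695 + 337 = -358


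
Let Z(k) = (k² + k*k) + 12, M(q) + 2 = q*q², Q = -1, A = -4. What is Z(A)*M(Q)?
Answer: -132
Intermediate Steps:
M(q) = -2 + q³ (M(q) = -2 + q*q² = -2 + q³)
Z(k) = 12 + 2*k² (Z(k) = (k² + k²) + 12 = 2*k² + 12 = 12 + 2*k²)
Z(A)*M(Q) = (12 + 2*(-4)²)*(-2 + (-1)³) = (12 + 2*16)*(-2 - 1) = (12 + 32)*(-3) = 44*(-3) = -132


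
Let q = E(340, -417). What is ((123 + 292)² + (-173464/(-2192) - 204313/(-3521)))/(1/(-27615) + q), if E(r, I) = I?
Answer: -656002551330975/1587083176832 ≈ -413.34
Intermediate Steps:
q = -417
((123 + 292)² + (-173464/(-2192) - 204313/(-3521)))/(1/(-27615) + q) = ((123 + 292)² + (-173464/(-2192) - 204313/(-3521)))/(1/(-27615) - 417) = (415² + (-173464*(-1/2192) - 204313*(-1/3521)))/(-1/27615 - 417) = (172225 + (21683/274 + 204313/3521))/(-11515456/27615) = (172225 + 132327605/964754)*(-27615/11515456) = (166287085255/964754)*(-27615/11515456) = -656002551330975/1587083176832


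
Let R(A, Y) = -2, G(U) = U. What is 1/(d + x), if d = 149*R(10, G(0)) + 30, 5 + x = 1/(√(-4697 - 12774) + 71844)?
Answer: (-√17471 + 71844*I)/(-19613411*I + 273*√17471) ≈ -0.003663 + 3.4461e-13*I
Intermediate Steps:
x = -5 + 1/(71844 + I*√17471) (x = -5 + 1/(√(-4697 - 12774) + 71844) = -5 + 1/(√(-17471) + 71844) = -5 + 1/(I*√17471 + 71844) = -5 + 1/(71844 + I*√17471) ≈ -5.0 - 2.5608e-8*I)
d = -268 (d = 149*(-2) + 30 = -298 + 30 = -268)
1/(d + x) = 1/(-268 + (-5*√17471 + 359219*I)/(√17471 - 71844*I))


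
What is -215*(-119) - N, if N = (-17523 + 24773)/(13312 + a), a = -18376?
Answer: 64784845/2532 ≈ 25586.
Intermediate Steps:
N = -3625/2532 (N = (-17523 + 24773)/(13312 - 18376) = 7250/(-5064) = 7250*(-1/5064) = -3625/2532 ≈ -1.4317)
-215*(-119) - N = -215*(-119) - 1*(-3625/2532) = 25585 + 3625/2532 = 64784845/2532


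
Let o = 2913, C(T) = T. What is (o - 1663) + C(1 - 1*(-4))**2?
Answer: 1275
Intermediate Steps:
(o - 1663) + C(1 - 1*(-4))**2 = (2913 - 1663) + (1 - 1*(-4))**2 = 1250 + (1 + 4)**2 = 1250 + 5**2 = 1250 + 25 = 1275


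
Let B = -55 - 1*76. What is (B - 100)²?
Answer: 53361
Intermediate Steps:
B = -131 (B = -55 - 76 = -131)
(B - 100)² = (-131 - 100)² = (-231)² = 53361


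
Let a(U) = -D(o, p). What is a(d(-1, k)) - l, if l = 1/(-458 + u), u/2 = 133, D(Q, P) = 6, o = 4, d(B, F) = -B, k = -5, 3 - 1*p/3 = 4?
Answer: -1151/192 ≈ -5.9948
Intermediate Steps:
p = -3 (p = 9 - 3*4 = 9 - 12 = -3)
u = 266 (u = 2*133 = 266)
l = -1/192 (l = 1/(-458 + 266) = 1/(-192) = -1/192 ≈ -0.0052083)
a(U) = -6 (a(U) = -1*6 = -6)
a(d(-1, k)) - l = -6 - 1*(-1/192) = -6 + 1/192 = -1151/192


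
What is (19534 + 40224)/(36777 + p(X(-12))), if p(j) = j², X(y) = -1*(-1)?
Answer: 29879/18389 ≈ 1.6248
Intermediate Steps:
X(y) = 1
(19534 + 40224)/(36777 + p(X(-12))) = (19534 + 40224)/(36777 + 1²) = 59758/(36777 + 1) = 59758/36778 = 59758*(1/36778) = 29879/18389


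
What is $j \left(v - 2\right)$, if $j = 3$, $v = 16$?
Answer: $42$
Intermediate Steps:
$j \left(v - 2\right) = 3 \left(16 - 2\right) = 3 \cdot 14 = 42$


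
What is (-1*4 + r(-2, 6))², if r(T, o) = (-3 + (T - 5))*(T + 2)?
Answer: 16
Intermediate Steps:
r(T, o) = (-8 + T)*(2 + T) (r(T, o) = (-3 + (-5 + T))*(2 + T) = (-8 + T)*(2 + T))
(-1*4 + r(-2, 6))² = (-1*4 + (-16 + (-2)² - 6*(-2)))² = (-4 + (-16 + 4 + 12))² = (-4 + 0)² = (-4)² = 16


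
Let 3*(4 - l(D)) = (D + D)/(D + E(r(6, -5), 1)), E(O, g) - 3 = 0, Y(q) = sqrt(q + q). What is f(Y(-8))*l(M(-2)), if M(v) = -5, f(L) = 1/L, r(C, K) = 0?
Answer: -7*I/12 ≈ -0.58333*I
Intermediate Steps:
Y(q) = sqrt(2)*sqrt(q) (Y(q) = sqrt(2*q) = sqrt(2)*sqrt(q))
E(O, g) = 3 (E(O, g) = 3 + 0 = 3)
l(D) = 4 - 2*D/(3*(3 + D)) (l(D) = 4 - (D + D)/(3*(D + 3)) = 4 - 2*D/(3*(3 + D)))
f(Y(-8))*l(M(-2)) = (2*(18 + 5*(-5))/(3*(3 - 5)))/((sqrt(2)*sqrt(-8))) = ((2/3)*(18 - 25)/(-2))/((sqrt(2)*(2*I*sqrt(2)))) = ((2/3)*(-1/2)*(-7))/((4*I)) = -I/4*(7/3) = -7*I/12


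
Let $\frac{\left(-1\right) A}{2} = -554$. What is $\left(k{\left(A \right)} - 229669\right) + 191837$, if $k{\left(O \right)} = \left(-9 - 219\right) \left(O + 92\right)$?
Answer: $-311432$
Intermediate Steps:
$A = 1108$ ($A = \left(-2\right) \left(-554\right) = 1108$)
$k{\left(O \right)} = -20976 - 228 O$ ($k{\left(O \right)} = - 228 \left(92 + O\right) = -20976 - 228 O$)
$\left(k{\left(A \right)} - 229669\right) + 191837 = \left(\left(-20976 - 252624\right) - 229669\right) + 191837 = \left(-273600 - 229669\right) + 191837 = -503269 + 191837 = -311432$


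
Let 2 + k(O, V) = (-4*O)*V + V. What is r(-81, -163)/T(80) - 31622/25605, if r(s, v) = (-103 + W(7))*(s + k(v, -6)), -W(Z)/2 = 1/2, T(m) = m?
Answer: 266295329/51210 ≈ 5200.1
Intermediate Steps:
k(O, V) = -2 + V - 4*O*V (k(O, V) = -2 + ((-4*O)*V + V) = -2 + (-4*O*V + V) = -2 + (V - 4*O*V) = -2 + V - 4*O*V)
W(Z) = -1 (W(Z) = -2/2 = -2*½ = -1)
r(s, v) = 832 - 2496*v - 104*s (r(s, v) = (-103 - 1)*(s + (-2 - 6 - 4*v*(-6))) = -104*(s + (-2 - 6 + 24*v)) = -104*(s + (-8 + 24*v)) = -104*(-8 + s + 24*v) = 832 - 2496*v - 104*s)
r(-81, -163)/T(80) - 31622/25605 = (832 - 2496*(-163) - 104*(-81))/80 - 31622/25605 = (832 + 406848 + 8424)*(1/80) - 31622*1/25605 = 416104*(1/80) - 31622/25605 = 52013/10 - 31622/25605 = 266295329/51210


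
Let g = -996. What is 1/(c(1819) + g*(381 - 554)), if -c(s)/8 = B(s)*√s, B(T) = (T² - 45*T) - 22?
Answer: -14359/101017850622685236 - 537814*√1819/25254462655671309 ≈ -9.0840e-10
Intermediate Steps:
B(T) = -22 + T² - 45*T
c(s) = -8*√s*(-22 + s² - 45*s) (c(s) = -8*(-22 + s² - 45*s)*√s = -8*√s*(-22 + s² - 45*s))
1/(c(1819) + g*(381 - 554)) = 1/(8*√1819*(22 - 1*1819² + 45*1819) - 996*(381 - 554)) = 1/(8*√1819*(22 - 1*3308761 + 81855) - 996*(-173)) = 1/(8*√1819*(22 - 3308761 + 81855) + 172308) = 1/(8*√1819*(-3226884) + 172308) = 1/(-25815072*√1819 + 172308) = 1/(172308 - 25815072*√1819)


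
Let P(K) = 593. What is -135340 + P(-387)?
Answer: -134747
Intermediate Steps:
-135340 + P(-387) = -135340 + 593 = -134747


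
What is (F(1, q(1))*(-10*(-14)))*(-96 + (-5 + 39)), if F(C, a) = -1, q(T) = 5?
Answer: 8680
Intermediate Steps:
(F(1, q(1))*(-10*(-14)))*(-96 + (-5 + 39)) = (-(-10)*(-14))*(-96 + (-5 + 39)) = (-1*140)*(-96 + 34) = -140*(-62) = 8680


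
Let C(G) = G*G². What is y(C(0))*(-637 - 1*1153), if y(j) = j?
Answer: 0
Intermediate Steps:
C(G) = G³
y(C(0))*(-637 - 1*1153) = 0³*(-637 - 1*1153) = 0*(-637 - 1153) = 0*(-1790) = 0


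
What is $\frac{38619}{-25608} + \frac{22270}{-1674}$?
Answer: $- \frac{105823061}{7144632} \approx -14.812$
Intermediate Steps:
$\frac{38619}{-25608} + \frac{22270}{-1674} = 38619 \left(- \frac{1}{25608}\right) + 22270 \left(- \frac{1}{1674}\right) = - \frac{12873}{8536} - \frac{11135}{837} = - \frac{105823061}{7144632}$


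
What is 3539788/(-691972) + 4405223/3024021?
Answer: -1914025569448/523134464853 ≈ -3.6588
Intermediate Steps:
3539788/(-691972) + 4405223/3024021 = 3539788*(-1/691972) + 4405223*(1/3024021) = -884947/172993 + 4405223/3024021 = -1914025569448/523134464853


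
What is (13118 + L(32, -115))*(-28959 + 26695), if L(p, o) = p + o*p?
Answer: -21440080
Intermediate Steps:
(13118 + L(32, -115))*(-28959 + 26695) = (13118 + 32*(1 - 115))*(-28959 + 26695) = (13118 + 32*(-114))*(-2264) = (13118 - 3648)*(-2264) = 9470*(-2264) = -21440080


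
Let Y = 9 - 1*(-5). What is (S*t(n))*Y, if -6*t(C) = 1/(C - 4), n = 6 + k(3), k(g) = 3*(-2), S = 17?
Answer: 119/12 ≈ 9.9167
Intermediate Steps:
Y = 14 (Y = 9 + 5 = 14)
k(g) = -6
n = 0 (n = 6 - 6 = 0)
t(C) = -1/(6*(-4 + C)) (t(C) = -1/(6*(C - 4)) = -1/(6*(-4 + C)))
(S*t(n))*Y = (17*(-1/(-24 + 6*0)))*14 = (17*(-1/(-24 + 0)))*14 = (17*(-1/(-24)))*14 = (17*(-1*(-1/24)))*14 = (17*(1/24))*14 = (17/24)*14 = 119/12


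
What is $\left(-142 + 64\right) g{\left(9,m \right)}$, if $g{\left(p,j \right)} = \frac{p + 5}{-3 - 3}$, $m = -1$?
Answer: $182$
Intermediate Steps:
$g{\left(p,j \right)} = - \frac{5}{6} - \frac{p}{6}$ ($g{\left(p,j \right)} = \frac{5 + p}{-6} = \left(5 + p\right) \left(- \frac{1}{6}\right) = - \frac{5}{6} - \frac{p}{6}$)
$\left(-142 + 64\right) g{\left(9,m \right)} = \left(-142 + 64\right) \left(- \frac{5}{6} - \frac{3}{2}\right) = - 78 \left(- \frac{5}{6} - \frac{3}{2}\right) = \left(-78\right) \left(- \frac{7}{3}\right) = 182$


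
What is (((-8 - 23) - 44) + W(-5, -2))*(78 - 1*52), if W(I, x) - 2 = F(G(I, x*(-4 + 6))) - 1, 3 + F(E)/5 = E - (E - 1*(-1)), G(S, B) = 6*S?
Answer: -2444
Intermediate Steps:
F(E) = -20 (F(E) = -15 + 5*(E - (E - 1*(-1))) = -15 + 5*(E - (E + 1)) = -15 + 5*(E - (1 + E)) = -15 + 5*(E + (-1 - E)) = -15 + 5*(-1) = -15 - 5 = -20)
W(I, x) = -19 (W(I, x) = 2 + (-20 - 1) = 2 - 21 = -19)
(((-8 - 23) - 44) + W(-5, -2))*(78 - 1*52) = (((-8 - 23) - 44) - 19)*(78 - 1*52) = ((-31 - 44) - 19)*(78 - 52) = (-75 - 19)*26 = -94*26 = -2444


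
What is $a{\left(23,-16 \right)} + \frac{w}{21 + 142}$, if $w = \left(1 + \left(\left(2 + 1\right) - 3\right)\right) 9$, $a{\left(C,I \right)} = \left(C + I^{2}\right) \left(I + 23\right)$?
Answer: $\frac{318348}{163} \approx 1953.1$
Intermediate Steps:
$a{\left(C,I \right)} = \left(23 + I\right) \left(C + I^{2}\right)$ ($a{\left(C,I \right)} = \left(C + I^{2}\right) \left(23 + I\right) = \left(23 + I\right) \left(C + I^{2}\right)$)
$w = 9$ ($w = \left(1 + \left(3 - 3\right)\right) 9 = \left(1 + 0\right) 9 = 1 \cdot 9 = 9$)
$a{\left(23,-16 \right)} + \frac{w}{21 + 142} = \left(\left(-16\right)^{3} + 23 \cdot 23 + 23 \left(-16\right)^{2} + 23 \left(-16\right)\right) + \frac{9}{21 + 142} = \left(-4096 + 529 + 23 \cdot 256 - 368\right) + \frac{9}{163} = \left(-4096 + 529 + 5888 - 368\right) + 9 \cdot \frac{1}{163} = 1953 + \frac{9}{163} = \frac{318348}{163}$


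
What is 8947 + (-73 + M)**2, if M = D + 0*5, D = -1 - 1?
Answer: 14572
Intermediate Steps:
D = -2
M = -2 (M = -2 + 0*5 = -2 + 0 = -2)
8947 + (-73 + M)**2 = 8947 + (-73 - 2)**2 = 8947 + (-75)**2 = 8947 + 5625 = 14572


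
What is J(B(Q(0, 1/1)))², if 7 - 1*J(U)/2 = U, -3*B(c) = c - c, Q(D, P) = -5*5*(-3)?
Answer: 196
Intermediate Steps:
Q(D, P) = 75 (Q(D, P) = -25*(-3) = 75)
B(c) = 0 (B(c) = -(c - c)/3 = -⅓*0 = 0)
J(U) = 14 - 2*U
J(B(Q(0, 1/1)))² = (14 - 2*0)² = (14 + 0)² = 14² = 196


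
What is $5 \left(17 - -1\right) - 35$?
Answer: $55$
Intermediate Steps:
$5 \left(17 - -1\right) - 35 = 5 \left(17 + 1\right) - 35 = 5 \cdot 18 - 35 = 90 - 35 = 55$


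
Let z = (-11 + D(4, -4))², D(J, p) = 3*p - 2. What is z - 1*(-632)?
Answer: 1257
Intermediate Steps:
D(J, p) = -2 + 3*p
z = 625 (z = (-11 + (-2 + 3*(-4)))² = (-11 + (-2 - 12))² = (-11 - 14)² = (-25)² = 625)
z - 1*(-632) = 625 - 1*(-632) = 625 + 632 = 1257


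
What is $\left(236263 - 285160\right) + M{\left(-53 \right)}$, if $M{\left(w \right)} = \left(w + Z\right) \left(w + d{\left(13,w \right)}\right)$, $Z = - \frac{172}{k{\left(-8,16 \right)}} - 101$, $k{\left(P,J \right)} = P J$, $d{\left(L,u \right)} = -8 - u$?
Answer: $- \frac{190703}{4} \approx -47676.0$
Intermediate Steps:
$k{\left(P,J \right)} = J P$
$Z = - \frac{3189}{32}$ ($Z = - \frac{172}{16 \left(-8\right)} - 101 = - \frac{172}{-128} + \left(-103 + 2\right) = \left(-172\right) \left(- \frac{1}{128}\right) - 101 = \frac{43}{32} - 101 = - \frac{3189}{32} \approx -99.656$)
$M{\left(w \right)} = \frac{3189}{4} - 8 w$ ($M{\left(w \right)} = \left(w - \frac{3189}{32}\right) \left(w - \left(8 + w\right)\right) = \left(- \frac{3189}{32} + w\right) \left(-8\right) = \frac{3189}{4} - 8 w$)
$\left(236263 - 285160\right) + M{\left(-53 \right)} = \left(236263 - 285160\right) + \left(\frac{3189}{4} - -424\right) = -48897 + \left(\frac{3189}{4} + 424\right) = -48897 + \frac{4885}{4} = - \frac{190703}{4}$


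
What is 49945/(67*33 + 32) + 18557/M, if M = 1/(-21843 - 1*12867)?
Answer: -1444746463265/2243 ≈ -6.4411e+8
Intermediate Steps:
M = -1/34710 (M = 1/(-21843 - 12867) = 1/(-34710) = -1/34710 ≈ -2.8810e-5)
49945/(67*33 + 32) + 18557/M = 49945/(67*33 + 32) + 18557/(-1/34710) = 49945/(2211 + 32) + 18557*(-34710) = 49945/2243 - 644113470 = -1444746463265/2243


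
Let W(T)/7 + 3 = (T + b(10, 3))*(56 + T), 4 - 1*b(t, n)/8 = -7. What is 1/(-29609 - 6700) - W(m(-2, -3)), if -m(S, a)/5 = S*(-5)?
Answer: -57186676/36309 ≈ -1575.0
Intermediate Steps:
b(t, n) = 88 (b(t, n) = 32 - 8*(-7) = 32 + 56 = 88)
m(S, a) = 25*S (m(S, a) = -5*S*(-5) = -(-25)*S = 25*S)
W(T) = -21 + 7*(56 + T)*(88 + T) (W(T) = -21 + 7*((T + 88)*(56 + T)) = -21 + 7*((88 + T)*(56 + T)) = -21 + 7*((56 + T)*(88 + T)) = -21 + 7*(56 + T)*(88 + T))
1/(-29609 - 6700) - W(m(-2, -3)) = 1/(-29609 - 6700) - (34475 + 7*(25*(-2))**2 + 1008*(25*(-2))) = 1/(-36309) - (34475 + 7*(-50)**2 + 1008*(-50)) = -1/36309 - (34475 + 7*2500 - 50400) = -1/36309 - (34475 + 17500 - 50400) = -1/36309 - 1*1575 = -1/36309 - 1575 = -57186676/36309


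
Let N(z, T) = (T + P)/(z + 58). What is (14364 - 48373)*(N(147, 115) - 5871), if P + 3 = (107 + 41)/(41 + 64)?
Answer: 4297423730303/21525 ≈ 1.9965e+8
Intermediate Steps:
P = -167/105 (P = -3 + (107 + 41)/(41 + 64) = -3 + 148/105 = -167/105 ≈ -1.5905)
N(z, T) = (-167/105 + T)/(58 + z) (N(z, T) = (T - 167/105)/(z + 58) = (-167/105 + T)/(58 + z))
(14364 - 48373)*(N(147, 115) - 5871) = (14364 - 48373)*((-167/105 + 115)/(58 + 147) - 5871) = -34009*((11908/105)/205 - 5871) = -34009*((1/205)*(11908/105) - 5871) = -34009*(11908/21525 - 5871) = -34009*(-126361367/21525) = 4297423730303/21525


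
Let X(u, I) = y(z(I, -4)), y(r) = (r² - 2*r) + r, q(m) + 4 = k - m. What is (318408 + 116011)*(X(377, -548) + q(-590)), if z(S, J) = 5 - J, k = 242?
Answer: 390977100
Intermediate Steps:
q(m) = 238 - m (q(m) = -4 + (242 - m) = 238 - m)
y(r) = r² - r
X(u, I) = 72 (X(u, I) = (5 - 1*(-4))*(-1 + (5 - 1*(-4))) = (5 + 4)*(-1 + (5 + 4)) = 9*(-1 + 9) = 9*8 = 72)
(318408 + 116011)*(X(377, -548) + q(-590)) = (318408 + 116011)*(72 + (238 - 1*(-590))) = 434419*(72 + (238 + 590)) = 434419*(72 + 828) = 434419*900 = 390977100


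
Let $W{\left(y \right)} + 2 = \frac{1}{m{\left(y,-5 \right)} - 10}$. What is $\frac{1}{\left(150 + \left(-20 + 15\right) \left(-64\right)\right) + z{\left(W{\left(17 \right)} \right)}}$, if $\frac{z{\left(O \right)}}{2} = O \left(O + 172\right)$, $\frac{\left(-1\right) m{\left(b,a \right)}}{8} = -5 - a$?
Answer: $- \frac{50}{12179} \approx -0.0041054$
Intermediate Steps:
$m{\left(b,a \right)} = 40 + 8 a$ ($m{\left(b,a \right)} = - 8 \left(-5 - a\right) = 40 + 8 a$)
$W{\left(y \right)} = - \frac{21}{10}$ ($W{\left(y \right)} = -2 + \frac{1}{\left(40 + 8 \left(-5\right)\right) - 10} = -2 + \frac{1}{\left(40 - 40\right) - 10} = -2 + \frac{1}{0 - 10} = -2 + \frac{1}{-10} = -2 - \frac{1}{10} = - \frac{21}{10}$)
$z{\left(O \right)} = 2 O \left(172 + O\right)$ ($z{\left(O \right)} = 2 O \left(O + 172\right) = 2 O \left(172 + O\right)$)
$\frac{1}{\left(150 + \left(-20 + 15\right) \left(-64\right)\right) + z{\left(W{\left(17 \right)} \right)}} = \frac{1}{\left(150 + \left(-20 + 15\right) \left(-64\right)\right) + 2 \left(- \frac{21}{10}\right) \left(172 - \frac{21}{10}\right)} = \frac{1}{\left(150 - -320\right) + 2 \left(- \frac{21}{10}\right) \frac{1699}{10}} = \frac{1}{\left(150 + 320\right) - \frac{35679}{50}} = \frac{1}{470 - \frac{35679}{50}} = \frac{1}{- \frac{12179}{50}} = - \frac{50}{12179}$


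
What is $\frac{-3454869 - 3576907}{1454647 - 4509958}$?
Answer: $\frac{7031776}{3055311} \approx 2.3015$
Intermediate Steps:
$\frac{-3454869 - 3576907}{1454647 - 4509958} = - \frac{7031776}{-3055311} = \left(-7031776\right) \left(- \frac{1}{3055311}\right) = \frac{7031776}{3055311}$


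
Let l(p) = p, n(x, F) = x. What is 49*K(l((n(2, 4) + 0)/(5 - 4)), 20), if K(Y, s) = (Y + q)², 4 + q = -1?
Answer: 441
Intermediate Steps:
q = -5 (q = -4 - 1 = -5)
K(Y, s) = (-5 + Y)² (K(Y, s) = (Y - 5)² = (-5 + Y)²)
49*K(l((n(2, 4) + 0)/(5 - 4)), 20) = 49*(-5 + (2 + 0)/(5 - 4))² = 49*(-5 + 2/1)² = 49*(-5 + 2*1)² = 49*(-5 + 2)² = 49*(-3)² = 49*9 = 441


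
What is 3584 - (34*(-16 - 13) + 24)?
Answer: 4546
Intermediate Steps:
3584 - (34*(-16 - 13) + 24) = 3584 - (34*(-29) + 24) = 3584 - (-986 + 24) = 3584 - 1*(-962) = 3584 + 962 = 4546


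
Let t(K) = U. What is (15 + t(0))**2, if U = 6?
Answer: 441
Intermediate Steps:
t(K) = 6
(15 + t(0))**2 = (15 + 6)**2 = 21**2 = 441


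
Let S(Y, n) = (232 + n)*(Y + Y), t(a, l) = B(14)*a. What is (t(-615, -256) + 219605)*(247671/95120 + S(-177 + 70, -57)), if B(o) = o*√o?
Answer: -156446440766009/19024 + 74801922909*√14/232 ≈ -7.0172e+9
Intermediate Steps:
B(o) = o^(3/2)
t(a, l) = 14*a*√14 (t(a, l) = 14^(3/2)*a = (14*√14)*a = 14*a*√14)
S(Y, n) = 2*Y*(232 + n) (S(Y, n) = (232 + n)*(2*Y) = 2*Y*(232 + n))
(t(-615, -256) + 219605)*(247671/95120 + S(-177 + 70, -57)) = (14*(-615)*√14 + 219605)*(247671/95120 + 2*(-177 + 70)*(232 - 57)) = (-8610*√14 + 219605)*(247671*(1/95120) + 2*(-107)*175) = (219605 - 8610*√14)*(247671/95120 - 37450) = (219605 - 8610*√14)*(-3561996329/95120) = -156446440766009/19024 + 74801922909*√14/232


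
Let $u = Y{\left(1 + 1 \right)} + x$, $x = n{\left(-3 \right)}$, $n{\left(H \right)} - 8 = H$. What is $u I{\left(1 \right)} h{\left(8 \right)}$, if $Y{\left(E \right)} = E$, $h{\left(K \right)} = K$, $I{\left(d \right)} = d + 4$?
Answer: $280$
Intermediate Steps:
$I{\left(d \right)} = 4 + d$
$n{\left(H \right)} = 8 + H$
$x = 5$ ($x = 8 - 3 = 5$)
$u = 7$ ($u = \left(1 + 1\right) + 5 = 2 + 5 = 7$)
$u I{\left(1 \right)} h{\left(8 \right)} = 7 \left(4 + 1\right) 8 = 7 \cdot 5 \cdot 8 = 35 \cdot 8 = 280$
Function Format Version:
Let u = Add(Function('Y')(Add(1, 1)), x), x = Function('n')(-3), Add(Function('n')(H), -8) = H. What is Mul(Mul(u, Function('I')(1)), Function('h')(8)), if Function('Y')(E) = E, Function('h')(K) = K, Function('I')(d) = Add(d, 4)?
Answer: 280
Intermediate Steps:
Function('I')(d) = Add(4, d)
Function('n')(H) = Add(8, H)
x = 5 (x = Add(8, -3) = 5)
u = 7 (u = Add(Add(1, 1), 5) = Add(2, 5) = 7)
Mul(Mul(u, Function('I')(1)), Function('h')(8)) = Mul(Mul(7, Add(4, 1)), 8) = Mul(Mul(7, 5), 8) = Mul(35, 8) = 280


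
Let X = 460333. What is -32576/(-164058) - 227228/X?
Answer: -11141381708/37760655657 ≈ -0.29505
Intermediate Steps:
-32576/(-164058) - 227228/X = -32576/(-164058) - 227228/460333 = -32576*(-1/164058) - 227228*1/460333 = 16288/82029 - 227228/460333 = -11141381708/37760655657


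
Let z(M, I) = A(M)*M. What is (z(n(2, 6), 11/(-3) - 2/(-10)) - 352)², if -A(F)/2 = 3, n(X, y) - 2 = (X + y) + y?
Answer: 200704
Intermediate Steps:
n(X, y) = 2 + X + 2*y (n(X, y) = 2 + ((X + y) + y) = 2 + (X + 2*y) = 2 + X + 2*y)
A(F) = -6 (A(F) = -2*3 = -6)
z(M, I) = -6*M
(z(n(2, 6), 11/(-3) - 2/(-10)) - 352)² = (-6*(2 + 2 + 2*6) - 352)² = (-6*(2 + 2 + 12) - 352)² = (-6*16 - 352)² = (-96 - 352)² = (-448)² = 200704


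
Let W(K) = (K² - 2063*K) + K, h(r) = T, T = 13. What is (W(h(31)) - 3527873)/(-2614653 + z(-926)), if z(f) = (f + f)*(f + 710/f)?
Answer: 3554510/898281 ≈ 3.9570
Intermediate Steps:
h(r) = 13
W(K) = K² - 2062*K
z(f) = 2*f*(f + 710/f) (z(f) = (2*f)*(f + 710/f) = 2*f*(f + 710/f))
(W(h(31)) - 3527873)/(-2614653 + z(-926)) = (13*(-2062 + 13) - 3527873)/(-2614653 + (1420 + 2*(-926)²)) = (13*(-2049) - 3527873)/(-2614653 + (1420 + 2*857476)) = (-26637 - 3527873)/(-2614653 + (1420 + 1714952)) = -3554510/(-2614653 + 1716372) = -3554510/(-898281) = -3554510*(-1/898281) = 3554510/898281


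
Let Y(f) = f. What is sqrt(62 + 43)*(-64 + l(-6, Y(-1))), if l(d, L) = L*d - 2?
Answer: -60*sqrt(105) ≈ -614.82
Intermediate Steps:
l(d, L) = -2 + L*d
sqrt(62 + 43)*(-64 + l(-6, Y(-1))) = sqrt(62 + 43)*(-64 + (-2 - 1*(-6))) = sqrt(105)*(-64 + (-2 + 6)) = sqrt(105)*(-64 + 4) = sqrt(105)*(-60) = -60*sqrt(105)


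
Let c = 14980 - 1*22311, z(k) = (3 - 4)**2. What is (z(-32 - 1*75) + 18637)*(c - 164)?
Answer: -139691810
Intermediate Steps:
z(k) = 1 (z(k) = (-1)**2 = 1)
c = -7331 (c = 14980 - 22311 = -7331)
(z(-32 - 1*75) + 18637)*(c - 164) = (1 + 18637)*(-7331 - 164) = 18638*(-7495) = -139691810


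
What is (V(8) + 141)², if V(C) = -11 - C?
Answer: 14884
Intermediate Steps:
(V(8) + 141)² = ((-11 - 1*8) + 141)² = ((-11 - 8) + 141)² = (-19 + 141)² = 122² = 14884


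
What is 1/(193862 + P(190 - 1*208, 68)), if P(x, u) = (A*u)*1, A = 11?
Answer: 1/194610 ≈ 5.1385e-6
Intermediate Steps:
P(x, u) = 11*u (P(x, u) = (11*u)*1 = 11*u)
1/(193862 + P(190 - 1*208, 68)) = 1/(193862 + 11*68) = 1/(193862 + 748) = 1/194610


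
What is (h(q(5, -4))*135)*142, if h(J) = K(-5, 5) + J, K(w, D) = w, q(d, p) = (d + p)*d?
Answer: 0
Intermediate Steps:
q(d, p) = d*(d + p)
h(J) = -5 + J
(h(q(5, -4))*135)*142 = ((-5 + 5*(5 - 4))*135)*142 = ((-5 + 5*1)*135)*142 = ((-5 + 5)*135)*142 = (0*135)*142 = 0*142 = 0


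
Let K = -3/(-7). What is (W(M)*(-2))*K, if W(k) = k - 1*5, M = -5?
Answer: 60/7 ≈ 8.5714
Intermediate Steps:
W(k) = -5 + k (W(k) = k - 5 = -5 + k)
K = 3/7 (K = -3*(-⅐) = 3/7 ≈ 0.42857)
(W(M)*(-2))*K = ((-5 - 5)*(-2))*(3/7) = -10*(-2)*(3/7) = 20*(3/7) = 60/7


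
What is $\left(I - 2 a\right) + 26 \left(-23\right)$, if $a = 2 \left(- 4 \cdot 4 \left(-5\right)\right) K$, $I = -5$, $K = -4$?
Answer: $677$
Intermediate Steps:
$a = -640$ ($a = 2 \left(- 4 \cdot 4 \left(-5\right)\right) \left(-4\right) = 2 \left(\left(-4\right) \left(-20\right)\right) \left(-4\right) = 2 \cdot 80 \left(-4\right) = 160 \left(-4\right) = -640$)
$\left(I - 2 a\right) + 26 \left(-23\right) = \left(-5 - -1280\right) + 26 \left(-23\right) = \left(-5 + 1280\right) - 598 = 1275 - 598 = 677$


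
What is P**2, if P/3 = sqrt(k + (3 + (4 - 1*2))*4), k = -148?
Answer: -1152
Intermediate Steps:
P = 24*I*sqrt(2) (P = 3*sqrt(-148 + (3 + (4 - 1*2))*4) = 3*sqrt(-148 + (3 + (4 - 2))*4) = 3*sqrt(-148 + (3 + 2)*4) = 3*sqrt(-148 + 5*4) = 3*sqrt(-148 + 20) = 3*sqrt(-128) = 3*(8*I*sqrt(2)) = 24*I*sqrt(2) ≈ 33.941*I)
P**2 = (24*I*sqrt(2))**2 = -1152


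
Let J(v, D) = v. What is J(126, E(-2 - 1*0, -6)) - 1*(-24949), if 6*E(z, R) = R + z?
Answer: 25075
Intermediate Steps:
E(z, R) = R/6 + z/6 (E(z, R) = (R + z)/6 = R/6 + z/6)
J(126, E(-2 - 1*0, -6)) - 1*(-24949) = 126 - 1*(-24949) = 126 + 24949 = 25075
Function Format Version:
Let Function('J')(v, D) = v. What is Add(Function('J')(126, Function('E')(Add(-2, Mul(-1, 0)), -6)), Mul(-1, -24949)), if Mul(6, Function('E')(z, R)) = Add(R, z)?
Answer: 25075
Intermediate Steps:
Function('E')(z, R) = Add(Mul(Rational(1, 6), R), Mul(Rational(1, 6), z)) (Function('E')(z, R) = Mul(Rational(1, 6), Add(R, z)) = Add(Mul(Rational(1, 6), R), Mul(Rational(1, 6), z)))
Add(Function('J')(126, Function('E')(Add(-2, Mul(-1, 0)), -6)), Mul(-1, -24949)) = Add(126, Mul(-1, -24949)) = Add(126, 24949) = 25075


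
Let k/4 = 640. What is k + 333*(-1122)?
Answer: -371066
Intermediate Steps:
k = 2560 (k = 4*640 = 2560)
k + 333*(-1122) = 2560 + 333*(-1122) = 2560 - 373626 = -371066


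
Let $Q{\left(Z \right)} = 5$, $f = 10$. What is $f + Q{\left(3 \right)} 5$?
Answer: $35$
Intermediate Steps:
$f + Q{\left(3 \right)} 5 = 10 + 5 \cdot 5 = 10 + 25 = 35$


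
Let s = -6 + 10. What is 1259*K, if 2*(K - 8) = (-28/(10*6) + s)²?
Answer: 8068931/450 ≈ 17931.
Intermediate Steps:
s = 4
K = 6409/450 (K = 8 + (-28/(10*6) + 4)²/2 = 8 + (-28/60 + 4)²/2 = 8 + (-28*1/60 + 4)²/2 = 8 + (-7/15 + 4)²/2 = 8 + (53/15)²/2 = 8 + (½)*(2809/225) = 8 + 2809/450 = 6409/450 ≈ 14.242)
1259*K = 1259*(6409/450) = 8068931/450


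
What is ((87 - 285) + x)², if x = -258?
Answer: 207936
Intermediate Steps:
((87 - 285) + x)² = ((87 - 285) - 258)² = (-198 - 258)² = (-456)² = 207936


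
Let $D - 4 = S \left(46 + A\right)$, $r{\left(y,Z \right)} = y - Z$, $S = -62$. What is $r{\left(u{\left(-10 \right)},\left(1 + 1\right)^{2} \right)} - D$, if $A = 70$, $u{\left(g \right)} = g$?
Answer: $7174$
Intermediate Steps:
$D = -7188$ ($D = 4 - 62 \left(46 + 70\right) = 4 - 7192 = -7188$)
$r{\left(u{\left(-10 \right)},\left(1 + 1\right)^{2} \right)} - D = \left(-10 - \left(1 + 1\right)^{2}\right) - -7188 = \left(-10 - 2^{2}\right) + 7188 = \left(-10 - 4\right) + 7188 = -14 + 7188 = 7174$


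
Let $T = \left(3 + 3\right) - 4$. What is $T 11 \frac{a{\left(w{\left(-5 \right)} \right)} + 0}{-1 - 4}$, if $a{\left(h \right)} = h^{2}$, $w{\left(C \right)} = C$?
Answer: $-110$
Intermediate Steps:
$T = 2$ ($T = 6 - 4 = 2$)
$T 11 \frac{a{\left(w{\left(-5 \right)} \right)} + 0}{-1 - 4} = 2 \cdot 11 \frac{\left(-5\right)^{2} + 0}{-1 - 4} = 22 \frac{25 + 0}{-5} = 22 \cdot 25 \left(- \frac{1}{5}\right) = 22 \left(-5\right) = -110$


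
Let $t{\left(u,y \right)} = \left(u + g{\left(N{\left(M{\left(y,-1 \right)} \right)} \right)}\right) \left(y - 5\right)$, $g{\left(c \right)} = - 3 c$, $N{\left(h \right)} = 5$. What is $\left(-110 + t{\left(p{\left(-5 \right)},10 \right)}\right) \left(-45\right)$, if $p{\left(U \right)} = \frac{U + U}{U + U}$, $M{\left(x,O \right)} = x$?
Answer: $8100$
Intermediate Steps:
$p{\left(U \right)} = 1$ ($p{\left(U \right)} = \frac{2 U}{2 U} = 2 U \frac{1}{2 U} = 1$)
$t{\left(u,y \right)} = \left(-15 + u\right) \left(-5 + y\right)$ ($t{\left(u,y \right)} = \left(u - 15\right) \left(y - 5\right) = \left(u - 15\right) \left(-5 + y\right) = \left(-15 + u\right) \left(-5 + y\right)$)
$\left(-110 + t{\left(p{\left(-5 \right)},10 \right)}\right) \left(-45\right) = \left(-110 + \left(75 - 150 - 5 + 1 \cdot 10\right)\right) \left(-45\right) = \left(-110 + \left(75 - 150 - 5 + 10\right)\right) \left(-45\right) = \left(-110 - 70\right) \left(-45\right) = \left(-180\right) \left(-45\right) = 8100$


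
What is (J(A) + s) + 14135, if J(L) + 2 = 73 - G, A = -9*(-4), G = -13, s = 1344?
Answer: 15563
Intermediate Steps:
A = 36
J(L) = 84 (J(L) = -2 + (73 - 1*(-13)) = -2 + (73 + 13) = -2 + 86 = 84)
(J(A) + s) + 14135 = (84 + 1344) + 14135 = 1428 + 14135 = 15563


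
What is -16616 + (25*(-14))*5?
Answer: -18366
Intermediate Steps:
-16616 + (25*(-14))*5 = -16616 - 350*5 = -16616 - 1750 = -18366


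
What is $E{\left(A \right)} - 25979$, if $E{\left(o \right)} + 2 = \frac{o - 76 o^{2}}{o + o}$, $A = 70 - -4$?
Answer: $- \frac{57585}{2} \approx -28793.0$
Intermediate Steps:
$A = 74$ ($A = 70 + 4 = 74$)
$E{\left(o \right)} = -2 + \frac{o - 76 o^{2}}{2 o}$ ($E{\left(o \right)} = -2 + \frac{o - 76 o^{2}}{o + o} = -2 + \frac{o - 76 o^{2}}{2 o}$)
$E{\left(A \right)} - 25979 = \left(- \frac{3}{2} - 2812\right) - 25979 = - \frac{5627}{2} - 25979 = - \frac{57585}{2}$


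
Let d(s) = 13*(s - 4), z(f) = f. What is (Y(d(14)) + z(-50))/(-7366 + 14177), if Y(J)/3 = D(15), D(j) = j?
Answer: -5/6811 ≈ -0.00073411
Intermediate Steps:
d(s) = -52 + 13*s (d(s) = 13*(-4 + s) = -52 + 13*s)
Y(J) = 45 (Y(J) = 3*15 = 45)
(Y(d(14)) + z(-50))/(-7366 + 14177) = (45 - 50)/(-7366 + 14177) = -5/6811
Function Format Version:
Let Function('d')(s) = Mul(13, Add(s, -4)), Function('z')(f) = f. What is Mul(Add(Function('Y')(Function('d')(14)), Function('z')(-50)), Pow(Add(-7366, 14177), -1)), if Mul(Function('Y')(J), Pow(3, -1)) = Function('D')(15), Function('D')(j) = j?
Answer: Rational(-5, 6811) ≈ -0.00073411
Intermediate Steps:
Function('d')(s) = Add(-52, Mul(13, s)) (Function('d')(s) = Mul(13, Add(-4, s)) = Add(-52, Mul(13, s)))
Function('Y')(J) = 45 (Function('Y')(J) = Mul(3, 15) = 45)
Mul(Add(Function('Y')(Function('d')(14)), Function('z')(-50)), Pow(Add(-7366, 14177), -1)) = Mul(Add(45, -50), Pow(Add(-7366, 14177), -1)) = Mul(-5, Pow(6811, -1)) = Mul(-5, Rational(1, 6811)) = Rational(-5, 6811)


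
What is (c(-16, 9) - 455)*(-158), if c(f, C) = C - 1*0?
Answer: 70468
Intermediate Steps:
c(f, C) = C (c(f, C) = C + 0 = C)
(c(-16, 9) - 455)*(-158) = (9 - 455)*(-158) = -446*(-158) = 70468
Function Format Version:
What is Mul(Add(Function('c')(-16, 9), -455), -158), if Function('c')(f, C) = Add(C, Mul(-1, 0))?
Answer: 70468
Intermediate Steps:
Function('c')(f, C) = C (Function('c')(f, C) = Add(C, 0) = C)
Mul(Add(Function('c')(-16, 9), -455), -158) = Mul(Add(9, -455), -158) = Mul(-446, -158) = 70468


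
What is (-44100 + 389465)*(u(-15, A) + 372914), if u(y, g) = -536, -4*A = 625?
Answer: 128606327970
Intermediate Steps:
A = -625/4 (A = -¼*625 = -625/4 ≈ -156.25)
(-44100 + 389465)*(u(-15, A) + 372914) = (-44100 + 389465)*(-536 + 372914) = 345365*372378 = 128606327970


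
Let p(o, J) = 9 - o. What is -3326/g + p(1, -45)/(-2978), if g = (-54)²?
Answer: -2482039/2170962 ≈ -1.1433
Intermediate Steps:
g = 2916
-3326/g + p(1, -45)/(-2978) = -3326/2916 + (9 - 1*1)/(-2978) = -3326*1/2916 + (9 - 1)*(-1/2978) = -1663/1458 + 8*(-1/2978) = -1663/1458 - 4/1489 = -2482039/2170962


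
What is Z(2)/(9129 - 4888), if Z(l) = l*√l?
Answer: 2*√2/4241 ≈ 0.00066692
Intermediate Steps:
Z(l) = l^(3/2)
Z(2)/(9129 - 4888) = 2^(3/2)/(9129 - 4888) = (2*√2)/4241 = 2*√2/4241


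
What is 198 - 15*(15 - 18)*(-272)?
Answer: -12042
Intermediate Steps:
198 - 15*(15 - 18)*(-272) = 198 - 15*(-3)*(-272) = 198 + 45*(-272) = 198 - 12240 = -12042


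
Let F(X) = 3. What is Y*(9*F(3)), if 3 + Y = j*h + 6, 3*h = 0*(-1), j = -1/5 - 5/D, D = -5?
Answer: 81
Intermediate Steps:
j = ⅘ (j = -1/5 - 5/(-5) = -1*⅕ - 5*(-⅕) = -⅕ + 1 = ⅘ ≈ 0.80000)
h = 0 (h = (0*(-1))/3 = (⅓)*0 = 0)
Y = 3 (Y = -3 + ((⅘)*0 + 6) = -3 + (0 + 6) = -3 + 6 = 3)
Y*(9*F(3)) = 3*(9*3) = 3*27 = 81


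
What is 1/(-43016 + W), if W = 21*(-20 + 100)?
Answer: -1/41336 ≈ -2.4192e-5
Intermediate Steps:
W = 1680 (W = 21*80 = 1680)
1/(-43016 + W) = 1/(-43016 + 1680) = 1/(-41336) = -1/41336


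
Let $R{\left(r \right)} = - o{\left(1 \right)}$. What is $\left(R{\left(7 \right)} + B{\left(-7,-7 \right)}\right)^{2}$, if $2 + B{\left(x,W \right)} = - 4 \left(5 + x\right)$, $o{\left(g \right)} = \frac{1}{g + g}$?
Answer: $\frac{121}{4} \approx 30.25$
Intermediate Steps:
$o{\left(g \right)} = \frac{1}{2 g}$
$B{\left(x,W \right)} = -22 - 4 x$ ($B{\left(x,W \right)} = -2 - 4 \left(5 + x\right) = -2 - \left(20 + 4 x\right) = -22 - 4 x$)
$R{\left(r \right)} = - \frac{1}{2}$ ($R{\left(r \right)} = - \frac{1}{2 \cdot 1} = - \frac{1}{2}$)
$\left(R{\left(7 \right)} + B{\left(-7,-7 \right)}\right)^{2} = \left(- \frac{1}{2} - -6\right)^{2} = \left(- \frac{1}{2} + \left(-22 + 28\right)\right)^{2} = \left(- \frac{1}{2} + 6\right)^{2} = \left(\frac{11}{2}\right)^{2} = \frac{121}{4}$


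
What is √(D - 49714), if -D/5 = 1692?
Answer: I*√58174 ≈ 241.19*I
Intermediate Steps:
D = -8460 (D = -5*1692 = -8460)
√(D - 49714) = √(-8460 - 49714) = √(-58174) = I*√58174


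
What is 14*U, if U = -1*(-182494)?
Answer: 2554916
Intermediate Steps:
U = 182494
14*U = 14*182494 = 2554916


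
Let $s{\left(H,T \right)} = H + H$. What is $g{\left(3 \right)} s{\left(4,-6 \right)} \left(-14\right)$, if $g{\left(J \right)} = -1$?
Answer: $112$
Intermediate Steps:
$s{\left(H,T \right)} = 2 H$
$g{\left(3 \right)} s{\left(4,-6 \right)} \left(-14\right) = - 2 \cdot 4 \left(-14\right) = \left(-1\right) 8 \left(-14\right) = \left(-8\right) \left(-14\right) = 112$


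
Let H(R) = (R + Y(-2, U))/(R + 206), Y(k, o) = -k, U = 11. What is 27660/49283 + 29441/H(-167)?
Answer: -18860709139/2710565 ≈ -6958.2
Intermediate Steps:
H(R) = (2 + R)/(206 + R) (H(R) = (R - 1*(-2))/(R + 206) = (R + 2)/(206 + R) = (2 + R)/(206 + R))
27660/49283 + 29441/H(-167) = 27660/49283 + 29441/(((2 - 167)/(206 - 167))) = 27660*(1/49283) + 29441/((-165/39)) = 27660/49283 + 29441/(((1/39)*(-165))) = 27660/49283 + 29441/(-55/13) = 27660/49283 + 29441*(-13/55) = 27660/49283 - 382733/55 = -18860709139/2710565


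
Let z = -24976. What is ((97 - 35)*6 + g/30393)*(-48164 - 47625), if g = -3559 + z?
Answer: -1080275869529/30393 ≈ -3.5544e+7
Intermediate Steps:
g = -28535 (g = -3559 - 24976 = -28535)
((97 - 35)*6 + g/30393)*(-48164 - 47625) = ((97 - 35)*6 - 28535/30393)*(-48164 - 47625) = (62*6 - 28535*1/30393)*(-95789) = (372 - 28535/30393)*(-95789) = (11277661/30393)*(-95789) = -1080275869529/30393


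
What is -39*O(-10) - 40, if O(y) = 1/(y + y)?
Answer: -761/20 ≈ -38.050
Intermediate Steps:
O(y) = 1/(2*y)
-39*O(-10) - 40 = -39/(2*(-10)) - 40 = -39*(-1)/(2*10) - 40 = -39*(-1/20) - 40 = 39/20 - 40 = -761/20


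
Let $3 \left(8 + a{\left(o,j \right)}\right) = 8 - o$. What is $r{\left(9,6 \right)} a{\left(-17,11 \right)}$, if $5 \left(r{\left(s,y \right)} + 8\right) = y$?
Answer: $- \frac{34}{15} \approx -2.2667$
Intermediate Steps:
$r{\left(s,y \right)} = -8 + \frac{y}{5}$
$a{\left(o,j \right)} = - \frac{16}{3} - \frac{o}{3}$ ($a{\left(o,j \right)} = -8 + \frac{8 - o}{3} = -8 - \left(- \frac{8}{3} + \frac{o}{3}\right) = - \frac{16}{3} - \frac{o}{3}$)
$r{\left(9,6 \right)} a{\left(-17,11 \right)} = \left(-8 + \frac{1}{5} \cdot 6\right) \left(- \frac{16}{3} - - \frac{17}{3}\right) = \left(-8 + \frac{6}{5}\right) \left(- \frac{16}{3} + \frac{17}{3}\right) = \left(- \frac{34}{5}\right) \frac{1}{3} = - \frac{34}{15}$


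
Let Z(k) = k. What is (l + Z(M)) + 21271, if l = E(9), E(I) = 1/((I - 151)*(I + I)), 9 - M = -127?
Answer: 54716291/2556 ≈ 21407.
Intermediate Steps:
M = 136 (M = 9 - 1*(-127) = 9 + 127 = 136)
E(I) = 1/(2*I*(-151 + I)) (E(I) = 1/((-151 + I)*(2*I)) = 1/(2*I*(-151 + I)))
l = -1/2556 (l = (1/2)/(9*(-151 + 9)) = (1/2)*(1/9)/(-142) = (1/2)*(1/9)*(-1/142) = -1/2556 ≈ -0.00039124)
(l + Z(M)) + 21271 = (-1/2556 + 136) + 21271 = 347615/2556 + 21271 = 54716291/2556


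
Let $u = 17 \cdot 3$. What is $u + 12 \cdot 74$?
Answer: $939$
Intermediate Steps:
$u = 51$
$u + 12 \cdot 74 = 51 + 12 \cdot 74 = 51 + 888 = 939$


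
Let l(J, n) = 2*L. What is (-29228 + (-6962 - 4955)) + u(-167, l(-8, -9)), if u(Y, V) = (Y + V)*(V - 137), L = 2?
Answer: -19466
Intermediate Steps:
l(J, n) = 4 (l(J, n) = 2*2 = 4)
u(Y, V) = (-137 + V)*(V + Y) (u(Y, V) = (V + Y)*(-137 + V) = (-137 + V)*(V + Y))
(-29228 + (-6962 - 4955)) + u(-167, l(-8, -9)) = (-29228 + (-6962 - 4955)) + (4**2 - 137*4 - 137*(-167) + 4*(-167)) = (-29228 - 11917) + (16 - 548 + 22879 - 668) = -41145 + 21679 = -19466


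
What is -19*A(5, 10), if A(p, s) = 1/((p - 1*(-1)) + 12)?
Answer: -19/18 ≈ -1.0556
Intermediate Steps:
A(p, s) = 1/(13 + p) (A(p, s) = 1/((p + 1) + 12) = 1/((1 + p) + 12) = 1/(13 + p))
-19*A(5, 10) = -19/(13 + 5) = -19/18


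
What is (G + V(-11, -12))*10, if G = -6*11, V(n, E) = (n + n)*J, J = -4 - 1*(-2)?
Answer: -220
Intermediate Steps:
J = -2 (J = -4 + 2 = -2)
V(n, E) = -4*n (V(n, E) = (n + n)*(-2) = (2*n)*(-2) = -4*n)
G = -66
(G + V(-11, -12))*10 = (-66 - 4*(-11))*10 = (-66 + 44)*10 = -22*10 = -220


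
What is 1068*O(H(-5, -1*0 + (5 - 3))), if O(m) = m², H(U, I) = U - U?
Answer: 0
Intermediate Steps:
H(U, I) = 0
1068*O(H(-5, -1*0 + (5 - 3))) = 1068*0² = 1068*0 = 0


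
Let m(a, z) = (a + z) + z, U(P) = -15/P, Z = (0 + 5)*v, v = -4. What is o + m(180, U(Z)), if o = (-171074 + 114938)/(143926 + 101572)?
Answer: 44501751/245498 ≈ 181.27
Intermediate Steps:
Z = -20 (Z = (0 + 5)*(-4) = 5*(-4) = -20)
m(a, z) = a + 2*z
o = -28068/122749 (o = -56136/245498 = -56136*1/245498 = -28068/122749 ≈ -0.22866)
o + m(180, U(Z)) = -28068/122749 + (180 + 2*(-15/(-20))) = -28068/122749 + (180 + 2*(-15*(-1/20))) = -28068/122749 + (180 + 2*(¾)) = -28068/122749 + (180 + 3/2) = -28068/122749 + 363/2 = 44501751/245498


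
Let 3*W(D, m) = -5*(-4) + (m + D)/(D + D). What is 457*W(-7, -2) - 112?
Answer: 127369/42 ≈ 3032.6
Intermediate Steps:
W(D, m) = 20/3 + (D + m)/(6*D) (W(D, m) = (-5*(-4) + (m + D)/(D + D))/3 = (20 + (D + m)/((2*D)))/3 = (20 + (D + m)*(1/(2*D)))/3 = (20 + (D + m)/(2*D))/3 = 20/3 + (D + m)/(6*D))
457*W(-7, -2) - 112 = 457*((⅙)*(-2 + 41*(-7))/(-7)) - 112 = 457*((⅙)*(-⅐)*(-2 - 287)) - 112 = 457*((⅙)*(-⅐)*(-289)) - 112 = 457*(289/42) - 112 = 132073/42 - 112 = 127369/42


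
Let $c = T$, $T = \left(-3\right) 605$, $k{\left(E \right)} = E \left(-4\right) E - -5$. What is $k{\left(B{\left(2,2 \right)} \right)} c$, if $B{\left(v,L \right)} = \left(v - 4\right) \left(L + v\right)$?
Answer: $455565$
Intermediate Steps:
$B{\left(v,L \right)} = \left(-4 + v\right) \left(L + v\right)$
$k{\left(E \right)} = 5 - 4 E^{2}$ ($k{\left(E \right)} = - 4 E E + 5 = - 4 E^{2} + 5 = 5 - 4 E^{2}$)
$T = -1815$
$c = -1815$
$k{\left(B{\left(2,2 \right)} \right)} c = \left(5 - 4 \left(2^{2} - 8 - 8 + 2 \cdot 2\right)^{2}\right) \left(-1815\right) = \left(5 - 4 \left(4 - 8 - 8 + 4\right)^{2}\right) \left(-1815\right) = \left(5 - 4 \left(-8\right)^{2}\right) \left(-1815\right) = \left(5 - 256\right) \left(-1815\right) = \left(-251\right) \left(-1815\right) = 455565$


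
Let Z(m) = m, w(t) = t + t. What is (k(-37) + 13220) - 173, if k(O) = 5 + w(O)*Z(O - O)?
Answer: 13052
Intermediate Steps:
w(t) = 2*t
k(O) = 5 (k(O) = 5 + (2*O)*(O - O) = 5 + (2*O)*0 = 5 + 0 = 5)
(k(-37) + 13220) - 173 = (5 + 13220) - 173 = 13225 - 173 = 13052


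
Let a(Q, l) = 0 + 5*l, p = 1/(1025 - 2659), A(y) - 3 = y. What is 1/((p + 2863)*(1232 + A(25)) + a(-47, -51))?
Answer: 817/2947020495 ≈ 2.7723e-7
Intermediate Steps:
A(y) = 3 + y
p = -1/1634 (p = 1/(-1634) = -1/1634 ≈ -0.00061200)
a(Q, l) = 5*l
1/((p + 2863)*(1232 + A(25)) + a(-47, -51)) = 1/((-1/1634 + 2863)*(1232 + (3 + 25)) + 5*(-51)) = 1/(4678141*(1232 + 28)/1634 - 255) = 1/((4678141/1634)*1260 - 255) = 1/(2947228830/817 - 255) = 1/(2947020495/817) = 817/2947020495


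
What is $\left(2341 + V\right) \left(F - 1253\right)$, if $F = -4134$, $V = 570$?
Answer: $-15681557$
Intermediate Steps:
$\left(2341 + V\right) \left(F - 1253\right) = \left(2341 + 570\right) \left(-4134 - 1253\right) = 2911 \left(-5387\right) = -15681557$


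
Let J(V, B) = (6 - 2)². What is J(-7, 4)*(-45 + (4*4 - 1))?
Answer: -480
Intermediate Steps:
J(V, B) = 16 (J(V, B) = 4² = 16)
J(-7, 4)*(-45 + (4*4 - 1)) = 16*(-45 + (4*4 - 1)) = 16*(-45 + (16 - 1)) = 16*(-45 + 15) = 16*(-30) = -480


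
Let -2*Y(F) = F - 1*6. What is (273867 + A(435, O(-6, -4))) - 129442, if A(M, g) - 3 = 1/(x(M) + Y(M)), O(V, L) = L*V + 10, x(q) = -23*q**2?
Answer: 1257213821410/8704779 ≈ 1.4443e+5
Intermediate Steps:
Y(F) = 3 - F/2 (Y(F) = -(F - 1*6)/2 = -(F - 6)/2 = -(-6 + F)/2 = 3 - F/2)
O(V, L) = 10 + L*V
A(M, g) = 3 + 1/(3 - 23*M**2 - M/2) (A(M, g) = 3 + 1/(-23*M**2 + (3 - M/2)) = 3 + 1/(3 - 23*M**2 - M/2))
(273867 + A(435, O(-6, -4))) - 129442 = (273867 + (-20 + 3*435 + 138*435**2)/(-6 + 435 + 46*435**2)) - 129442 = (273867 + (-20 + 1305 + 138*189225)/(-6 + 435 + 46*189225)) - 129442 = (273867 + (-20 + 1305 + 26113050)/(-6 + 435 + 8704350)) - 129442 = (273867 + 26114335/8704779) - 129442 = 2383977824728/8704779 - 129442 = 1257213821410/8704779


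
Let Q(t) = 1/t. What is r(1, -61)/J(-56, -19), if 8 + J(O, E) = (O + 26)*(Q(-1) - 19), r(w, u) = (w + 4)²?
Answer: 25/592 ≈ 0.042230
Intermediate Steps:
Q(t) = 1/t
r(w, u) = (4 + w)²
J(O, E) = -528 - 20*O (J(O, E) = -8 + (O + 26)*(1/(-1) - 19) = -8 + (26 + O)*(-1 - 19) = -8 + (26 + O)*(-20) = -8 + (-520 - 20*O) = -528 - 20*O)
r(1, -61)/J(-56, -19) = (4 + 1)²/(-528 - 20*(-56)) = 5²/(-528 + 1120) = 25/592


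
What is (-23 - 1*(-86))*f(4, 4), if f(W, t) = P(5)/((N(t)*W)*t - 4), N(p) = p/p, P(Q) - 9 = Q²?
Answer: 357/2 ≈ 178.50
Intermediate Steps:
P(Q) = 9 + Q²
N(p) = 1
f(W, t) = 34/(-4 + W*t) (f(W, t) = (9 + 5²)/((1*W)*t - 4) = (9 + 25)/(W*t - 4) = 34/(-4 + W*t))
(-23 - 1*(-86))*f(4, 4) = (-23 - 1*(-86))*(34/(-4 + 4*4)) = (-23 + 86)*(34/(-4 + 16)) = 63*(34/12) = 63*(34*(1/12)) = 63*(17/6) = 357/2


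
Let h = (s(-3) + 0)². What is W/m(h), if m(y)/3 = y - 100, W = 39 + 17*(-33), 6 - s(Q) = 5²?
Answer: -⅔ ≈ -0.66667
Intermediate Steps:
s(Q) = -19 (s(Q) = 6 - 1*5² = 6 - 1*25 = 6 - 25 = -19)
W = -522 (W = 39 - 561 = -522)
h = 361 (h = (-19 + 0)² = (-19)² = 361)
m(y) = -300 + 3*y (m(y) = 3*(y - 100) = 3*(-100 + y) = -300 + 3*y)
W/m(h) = -522/(-300 + 3*361) = -522/(-300 + 1083) = -522/783 = -522*1/783 = -⅔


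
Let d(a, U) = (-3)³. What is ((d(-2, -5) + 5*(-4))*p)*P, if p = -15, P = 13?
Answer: 9165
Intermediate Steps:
d(a, U) = -27
((d(-2, -5) + 5*(-4))*p)*P = ((-27 + 5*(-4))*(-15))*13 = ((-27 - 20)*(-15))*13 = -47*(-15)*13 = 705*13 = 9165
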